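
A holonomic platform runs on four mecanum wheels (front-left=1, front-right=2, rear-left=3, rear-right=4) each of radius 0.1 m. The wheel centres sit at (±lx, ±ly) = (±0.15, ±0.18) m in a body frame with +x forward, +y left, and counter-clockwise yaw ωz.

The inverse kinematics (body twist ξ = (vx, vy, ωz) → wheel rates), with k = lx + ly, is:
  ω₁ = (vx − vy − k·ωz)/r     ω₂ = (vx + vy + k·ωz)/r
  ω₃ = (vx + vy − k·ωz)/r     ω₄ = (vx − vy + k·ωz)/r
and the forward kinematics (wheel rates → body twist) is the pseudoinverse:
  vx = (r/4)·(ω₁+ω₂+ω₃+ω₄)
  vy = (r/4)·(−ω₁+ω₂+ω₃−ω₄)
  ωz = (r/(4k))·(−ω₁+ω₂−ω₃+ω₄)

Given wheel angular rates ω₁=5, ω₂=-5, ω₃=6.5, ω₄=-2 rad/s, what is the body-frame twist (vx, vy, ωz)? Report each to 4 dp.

(0.1125, -0.0375, -1.4015)

k = lx + ly = 0.15 + 0.18 = 0.3300
ω₁+ω₂+ω₃+ω₄ = 4.5000  →  vx = (0.1/4)·4.5000 = 0.1125
−ω₁+ω₂+ω₃−ω₄ = -1.5000  →  vy = (0.1/4)·-1.5000 = -0.0375
−ω₁+ω₂−ω₃+ω₄ = -18.5000  →  ωz = (0.1/1.3200)·-18.5000 = -1.4015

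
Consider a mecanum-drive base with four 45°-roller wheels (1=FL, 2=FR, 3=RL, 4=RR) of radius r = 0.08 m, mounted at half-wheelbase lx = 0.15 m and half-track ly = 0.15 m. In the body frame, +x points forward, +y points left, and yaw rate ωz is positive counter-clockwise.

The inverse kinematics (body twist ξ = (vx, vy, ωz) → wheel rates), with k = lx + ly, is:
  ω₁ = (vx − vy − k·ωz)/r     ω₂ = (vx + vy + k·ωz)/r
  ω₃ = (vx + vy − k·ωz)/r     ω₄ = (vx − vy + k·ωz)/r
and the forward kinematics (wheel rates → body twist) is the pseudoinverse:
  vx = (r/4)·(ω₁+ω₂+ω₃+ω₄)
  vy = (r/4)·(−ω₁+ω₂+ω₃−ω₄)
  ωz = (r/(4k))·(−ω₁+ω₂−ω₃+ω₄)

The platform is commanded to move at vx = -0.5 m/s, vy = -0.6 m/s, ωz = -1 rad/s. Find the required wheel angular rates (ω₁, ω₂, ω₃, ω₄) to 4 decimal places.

k = lx + ly = 0.15 + 0.15 = 0.3000;  k·ωz = 0.3000·-1 = -0.3000
ω₁ (FL) = (vx − vy − k·ωz)/r = 0.4000/0.08 = 5.0000
ω₂ (FR) = (vx + vy + k·ωz)/r = -1.4000/0.08 = -17.5000
ω₃ (RL) = (vx + vy − k·ωz)/r = -0.8000/0.08 = -10.0000
ω₄ (RR) = (vx − vy + k·ωz)/r = -0.2000/0.08 = -2.5000

(5.0000, -17.5000, -10.0000, -2.5000)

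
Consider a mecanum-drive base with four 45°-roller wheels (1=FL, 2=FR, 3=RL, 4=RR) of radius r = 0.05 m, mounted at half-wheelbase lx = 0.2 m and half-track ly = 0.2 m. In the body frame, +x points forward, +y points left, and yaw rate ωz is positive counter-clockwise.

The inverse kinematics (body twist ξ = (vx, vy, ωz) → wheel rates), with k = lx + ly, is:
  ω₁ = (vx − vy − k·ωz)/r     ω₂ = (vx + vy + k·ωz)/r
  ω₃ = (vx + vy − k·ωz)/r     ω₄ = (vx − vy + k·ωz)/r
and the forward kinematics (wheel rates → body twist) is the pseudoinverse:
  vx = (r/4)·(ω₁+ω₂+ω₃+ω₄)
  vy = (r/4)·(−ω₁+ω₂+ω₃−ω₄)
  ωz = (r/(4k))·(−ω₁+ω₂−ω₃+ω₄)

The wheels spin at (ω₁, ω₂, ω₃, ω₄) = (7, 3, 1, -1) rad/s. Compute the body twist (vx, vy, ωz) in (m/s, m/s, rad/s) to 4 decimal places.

(0.1250, -0.0250, -0.1875)

k = lx + ly = 0.2 + 0.2 = 0.4000
ω₁+ω₂+ω₃+ω₄ = 10.0000  →  vx = (0.05/4)·10.0000 = 0.1250
−ω₁+ω₂+ω₃−ω₄ = -2.0000  →  vy = (0.05/4)·-2.0000 = -0.0250
−ω₁+ω₂−ω₃+ω₄ = -6.0000  →  ωz = (0.05/1.6000)·-6.0000 = -0.1875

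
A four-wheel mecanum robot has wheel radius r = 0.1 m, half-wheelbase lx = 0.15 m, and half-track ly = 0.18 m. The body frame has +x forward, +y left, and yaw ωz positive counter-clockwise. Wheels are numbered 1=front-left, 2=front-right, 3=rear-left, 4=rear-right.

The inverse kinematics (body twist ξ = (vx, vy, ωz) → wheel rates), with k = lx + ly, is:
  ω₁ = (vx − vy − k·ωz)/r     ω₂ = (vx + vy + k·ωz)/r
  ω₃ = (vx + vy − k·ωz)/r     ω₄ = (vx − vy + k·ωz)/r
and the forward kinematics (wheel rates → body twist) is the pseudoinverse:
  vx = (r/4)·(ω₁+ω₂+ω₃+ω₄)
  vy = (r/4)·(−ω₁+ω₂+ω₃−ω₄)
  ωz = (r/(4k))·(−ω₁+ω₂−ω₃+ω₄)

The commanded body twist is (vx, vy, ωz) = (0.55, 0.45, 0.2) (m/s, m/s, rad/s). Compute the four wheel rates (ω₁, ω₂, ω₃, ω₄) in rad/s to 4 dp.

(0.3400, 10.6600, 9.3400, 1.6600)

k = lx + ly = 0.15 + 0.18 = 0.3300;  k·ωz = 0.3300·0.2 = 0.0660
ω₁ (FL) = (vx − vy − k·ωz)/r = 0.0340/0.1 = 0.3400
ω₂ (FR) = (vx + vy + k·ωz)/r = 1.0660/0.1 = 10.6600
ω₃ (RL) = (vx + vy − k·ωz)/r = 0.9340/0.1 = 9.3400
ω₄ (RR) = (vx − vy + k·ωz)/r = 0.1660/0.1 = 1.6600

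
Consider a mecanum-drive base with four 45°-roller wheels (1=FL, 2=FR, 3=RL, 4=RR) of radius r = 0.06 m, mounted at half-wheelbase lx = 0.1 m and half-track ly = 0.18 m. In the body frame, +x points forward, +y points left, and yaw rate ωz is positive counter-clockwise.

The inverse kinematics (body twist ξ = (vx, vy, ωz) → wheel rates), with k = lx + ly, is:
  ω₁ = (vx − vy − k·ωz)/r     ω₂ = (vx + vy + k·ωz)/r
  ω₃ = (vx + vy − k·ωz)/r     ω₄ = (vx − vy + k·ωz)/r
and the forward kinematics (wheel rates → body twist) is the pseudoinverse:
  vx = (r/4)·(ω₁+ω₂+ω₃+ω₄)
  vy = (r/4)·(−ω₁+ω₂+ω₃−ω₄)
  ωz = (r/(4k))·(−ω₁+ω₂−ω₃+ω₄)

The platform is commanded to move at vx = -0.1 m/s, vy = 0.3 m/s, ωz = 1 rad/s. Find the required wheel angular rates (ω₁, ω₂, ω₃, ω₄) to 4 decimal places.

k = lx + ly = 0.1 + 0.18 = 0.2800;  k·ωz = 0.2800·1 = 0.2800
ω₁ (FL) = (vx − vy − k·ωz)/r = -0.6800/0.06 = -11.3333
ω₂ (FR) = (vx + vy + k·ωz)/r = 0.4800/0.06 = 8.0000
ω₃ (RL) = (vx + vy − k·ωz)/r = -0.0800/0.06 = -1.3333
ω₄ (RR) = (vx − vy + k·ωz)/r = -0.1200/0.06 = -2.0000

(-11.3333, 8.0000, -1.3333, -2.0000)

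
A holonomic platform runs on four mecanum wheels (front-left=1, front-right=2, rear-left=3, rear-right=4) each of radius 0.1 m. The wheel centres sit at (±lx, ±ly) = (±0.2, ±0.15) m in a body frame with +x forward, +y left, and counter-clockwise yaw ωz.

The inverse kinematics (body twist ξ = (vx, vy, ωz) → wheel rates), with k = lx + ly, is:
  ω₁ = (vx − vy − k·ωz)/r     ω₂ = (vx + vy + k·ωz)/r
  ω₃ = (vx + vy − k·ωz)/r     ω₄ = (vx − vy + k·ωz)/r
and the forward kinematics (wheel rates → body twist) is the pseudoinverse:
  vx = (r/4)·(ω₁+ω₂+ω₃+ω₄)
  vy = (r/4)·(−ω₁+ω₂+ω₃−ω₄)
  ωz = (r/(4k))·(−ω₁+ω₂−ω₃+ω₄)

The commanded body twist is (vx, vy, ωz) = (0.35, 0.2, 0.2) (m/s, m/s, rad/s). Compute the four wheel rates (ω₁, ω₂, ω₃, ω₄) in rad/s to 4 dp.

(0.8000, 6.2000, 4.8000, 2.2000)

k = lx + ly = 0.2 + 0.15 = 0.3500;  k·ωz = 0.3500·0.2 = 0.0700
ω₁ (FL) = (vx − vy − k·ωz)/r = 0.0800/0.1 = 0.8000
ω₂ (FR) = (vx + vy + k·ωz)/r = 0.6200/0.1 = 6.2000
ω₃ (RL) = (vx + vy − k·ωz)/r = 0.4800/0.1 = 4.8000
ω₄ (RR) = (vx − vy + k·ωz)/r = 0.2200/0.1 = 2.2000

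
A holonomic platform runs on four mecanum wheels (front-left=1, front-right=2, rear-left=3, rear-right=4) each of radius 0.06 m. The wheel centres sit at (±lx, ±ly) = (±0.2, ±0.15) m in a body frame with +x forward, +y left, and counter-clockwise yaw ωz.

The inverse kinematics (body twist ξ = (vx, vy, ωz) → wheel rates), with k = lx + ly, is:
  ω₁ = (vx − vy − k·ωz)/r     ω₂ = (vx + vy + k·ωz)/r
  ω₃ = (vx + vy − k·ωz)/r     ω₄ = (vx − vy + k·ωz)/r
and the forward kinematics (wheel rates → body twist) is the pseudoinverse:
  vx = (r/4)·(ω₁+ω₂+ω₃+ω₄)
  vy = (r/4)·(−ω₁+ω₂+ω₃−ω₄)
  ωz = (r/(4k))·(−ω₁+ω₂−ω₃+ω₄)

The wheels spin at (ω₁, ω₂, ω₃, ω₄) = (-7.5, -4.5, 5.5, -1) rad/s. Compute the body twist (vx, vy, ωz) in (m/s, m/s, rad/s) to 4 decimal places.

(-0.1125, 0.1425, -0.1500)

k = lx + ly = 0.2 + 0.15 = 0.3500
ω₁+ω₂+ω₃+ω₄ = -7.5000  →  vx = (0.06/4)·-7.5000 = -0.1125
−ω₁+ω₂+ω₃−ω₄ = 9.5000  →  vy = (0.06/4)·9.5000 = 0.1425
−ω₁+ω₂−ω₃+ω₄ = -3.5000  →  ωz = (0.06/1.4000)·-3.5000 = -0.1500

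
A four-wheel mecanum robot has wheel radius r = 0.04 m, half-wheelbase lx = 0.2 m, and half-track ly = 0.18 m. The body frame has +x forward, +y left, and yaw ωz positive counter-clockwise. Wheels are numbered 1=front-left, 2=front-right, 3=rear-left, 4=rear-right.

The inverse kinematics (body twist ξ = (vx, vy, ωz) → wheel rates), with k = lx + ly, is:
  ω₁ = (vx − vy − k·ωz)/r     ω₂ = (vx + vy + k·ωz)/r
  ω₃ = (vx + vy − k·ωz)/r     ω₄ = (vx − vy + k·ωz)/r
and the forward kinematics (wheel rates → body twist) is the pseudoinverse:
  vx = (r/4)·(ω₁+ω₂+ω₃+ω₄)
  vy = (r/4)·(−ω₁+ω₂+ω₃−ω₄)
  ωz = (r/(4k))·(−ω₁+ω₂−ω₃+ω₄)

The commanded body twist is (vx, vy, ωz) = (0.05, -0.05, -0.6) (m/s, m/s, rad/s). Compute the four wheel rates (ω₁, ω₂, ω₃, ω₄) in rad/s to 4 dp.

k = lx + ly = 0.2 + 0.18 = 0.3800;  k·ωz = 0.3800·-0.6 = -0.2280
ω₁ (FL) = (vx − vy − k·ωz)/r = 0.3280/0.04 = 8.2000
ω₂ (FR) = (vx + vy + k·ωz)/r = -0.2280/0.04 = -5.7000
ω₃ (RL) = (vx + vy − k·ωz)/r = 0.2280/0.04 = 5.7000
ω₄ (RR) = (vx − vy + k·ωz)/r = -0.1280/0.04 = -3.2000

(8.2000, -5.7000, 5.7000, -3.2000)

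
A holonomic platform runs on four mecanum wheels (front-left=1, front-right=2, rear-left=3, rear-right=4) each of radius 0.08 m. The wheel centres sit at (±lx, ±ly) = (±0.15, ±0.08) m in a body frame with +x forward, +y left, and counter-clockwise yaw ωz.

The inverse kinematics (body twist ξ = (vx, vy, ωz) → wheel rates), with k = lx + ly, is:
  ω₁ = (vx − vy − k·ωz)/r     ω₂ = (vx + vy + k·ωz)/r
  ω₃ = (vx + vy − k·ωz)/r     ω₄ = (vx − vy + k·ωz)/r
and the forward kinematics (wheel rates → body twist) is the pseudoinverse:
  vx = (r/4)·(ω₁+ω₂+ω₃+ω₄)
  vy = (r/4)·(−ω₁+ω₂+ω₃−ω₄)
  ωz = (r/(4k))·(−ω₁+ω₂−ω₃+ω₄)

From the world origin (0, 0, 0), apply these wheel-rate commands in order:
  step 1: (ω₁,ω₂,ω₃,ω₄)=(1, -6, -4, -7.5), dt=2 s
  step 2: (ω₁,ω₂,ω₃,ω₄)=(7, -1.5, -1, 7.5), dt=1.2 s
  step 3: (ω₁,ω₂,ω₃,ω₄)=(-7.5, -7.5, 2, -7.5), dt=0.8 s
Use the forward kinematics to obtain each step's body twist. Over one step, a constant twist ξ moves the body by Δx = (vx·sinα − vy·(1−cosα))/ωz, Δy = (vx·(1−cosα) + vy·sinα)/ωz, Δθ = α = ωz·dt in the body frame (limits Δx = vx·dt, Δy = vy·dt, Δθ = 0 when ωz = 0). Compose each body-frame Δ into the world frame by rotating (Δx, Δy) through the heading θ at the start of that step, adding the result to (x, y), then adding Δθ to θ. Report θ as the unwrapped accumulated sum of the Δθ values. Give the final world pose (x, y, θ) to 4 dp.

(-0.6108, 0.3888, -2.4870)

step 1: ξ=(vx,vy,ωz)=(-0.3300, -0.0700, -0.9130), dt=2.0 → body Δ=(-0.4457, 0.3785, -1.8261) → world pose (-0.4457, 0.3785, -1.8261)
step 2: ξ=(vx,vy,ωz)=(0.2400, -0.3400, 0.0000), dt=1.2 → body Δ=(0.2880, -0.4080, 0.0000) → world pose (-0.9132, 0.2029, -1.8261)
step 3: ξ=(vx,vy,ωz)=(-0.4100, 0.1900, -0.8261), dt=0.8 → body Δ=(-0.2562, 0.2457, -0.6609) → world pose (-0.6108, 0.3888, -2.4870)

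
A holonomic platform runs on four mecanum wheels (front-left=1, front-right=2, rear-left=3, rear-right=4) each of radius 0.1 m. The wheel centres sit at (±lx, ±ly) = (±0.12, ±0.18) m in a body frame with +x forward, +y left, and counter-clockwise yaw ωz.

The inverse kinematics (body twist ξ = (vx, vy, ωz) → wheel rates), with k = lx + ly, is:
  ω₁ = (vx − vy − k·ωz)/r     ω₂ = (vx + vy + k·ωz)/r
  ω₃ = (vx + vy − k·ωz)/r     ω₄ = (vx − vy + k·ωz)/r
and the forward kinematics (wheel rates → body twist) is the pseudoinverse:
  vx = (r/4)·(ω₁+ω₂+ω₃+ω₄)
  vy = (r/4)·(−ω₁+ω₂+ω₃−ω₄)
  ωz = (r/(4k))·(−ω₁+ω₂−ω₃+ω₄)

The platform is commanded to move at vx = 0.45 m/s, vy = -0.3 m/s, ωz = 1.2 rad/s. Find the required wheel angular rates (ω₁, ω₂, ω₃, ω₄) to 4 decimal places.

k = lx + ly = 0.12 + 0.18 = 0.3000;  k·ωz = 0.3000·1.2 = 0.3600
ω₁ (FL) = (vx − vy − k·ωz)/r = 0.3900/0.1 = 3.9000
ω₂ (FR) = (vx + vy + k·ωz)/r = 0.5100/0.1 = 5.1000
ω₃ (RL) = (vx + vy − k·ωz)/r = -0.2100/0.1 = -2.1000
ω₄ (RR) = (vx − vy + k·ωz)/r = 1.1100/0.1 = 11.1000

(3.9000, 5.1000, -2.1000, 11.1000)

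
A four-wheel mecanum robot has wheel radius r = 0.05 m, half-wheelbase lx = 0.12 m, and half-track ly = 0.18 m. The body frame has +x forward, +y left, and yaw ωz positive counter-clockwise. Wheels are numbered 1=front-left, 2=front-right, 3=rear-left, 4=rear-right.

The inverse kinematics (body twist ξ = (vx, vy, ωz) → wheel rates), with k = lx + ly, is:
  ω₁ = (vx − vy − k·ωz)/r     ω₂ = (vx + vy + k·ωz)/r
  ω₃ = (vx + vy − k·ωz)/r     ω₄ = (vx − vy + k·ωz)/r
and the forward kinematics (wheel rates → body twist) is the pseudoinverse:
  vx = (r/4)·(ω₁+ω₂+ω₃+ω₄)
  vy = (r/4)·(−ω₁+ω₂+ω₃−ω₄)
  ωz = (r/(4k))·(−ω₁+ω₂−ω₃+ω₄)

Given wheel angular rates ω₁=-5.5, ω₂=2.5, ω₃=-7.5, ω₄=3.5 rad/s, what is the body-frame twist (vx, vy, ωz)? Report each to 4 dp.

k = lx + ly = 0.12 + 0.18 = 0.3000
ω₁+ω₂+ω₃+ω₄ = -7.0000  →  vx = (0.05/4)·-7.0000 = -0.0875
−ω₁+ω₂+ω₃−ω₄ = -3.0000  →  vy = (0.05/4)·-3.0000 = -0.0375
−ω₁+ω₂−ω₃+ω₄ = 19.0000  →  ωz = (0.05/1.2000)·19.0000 = 0.7917

(-0.0875, -0.0375, 0.7917)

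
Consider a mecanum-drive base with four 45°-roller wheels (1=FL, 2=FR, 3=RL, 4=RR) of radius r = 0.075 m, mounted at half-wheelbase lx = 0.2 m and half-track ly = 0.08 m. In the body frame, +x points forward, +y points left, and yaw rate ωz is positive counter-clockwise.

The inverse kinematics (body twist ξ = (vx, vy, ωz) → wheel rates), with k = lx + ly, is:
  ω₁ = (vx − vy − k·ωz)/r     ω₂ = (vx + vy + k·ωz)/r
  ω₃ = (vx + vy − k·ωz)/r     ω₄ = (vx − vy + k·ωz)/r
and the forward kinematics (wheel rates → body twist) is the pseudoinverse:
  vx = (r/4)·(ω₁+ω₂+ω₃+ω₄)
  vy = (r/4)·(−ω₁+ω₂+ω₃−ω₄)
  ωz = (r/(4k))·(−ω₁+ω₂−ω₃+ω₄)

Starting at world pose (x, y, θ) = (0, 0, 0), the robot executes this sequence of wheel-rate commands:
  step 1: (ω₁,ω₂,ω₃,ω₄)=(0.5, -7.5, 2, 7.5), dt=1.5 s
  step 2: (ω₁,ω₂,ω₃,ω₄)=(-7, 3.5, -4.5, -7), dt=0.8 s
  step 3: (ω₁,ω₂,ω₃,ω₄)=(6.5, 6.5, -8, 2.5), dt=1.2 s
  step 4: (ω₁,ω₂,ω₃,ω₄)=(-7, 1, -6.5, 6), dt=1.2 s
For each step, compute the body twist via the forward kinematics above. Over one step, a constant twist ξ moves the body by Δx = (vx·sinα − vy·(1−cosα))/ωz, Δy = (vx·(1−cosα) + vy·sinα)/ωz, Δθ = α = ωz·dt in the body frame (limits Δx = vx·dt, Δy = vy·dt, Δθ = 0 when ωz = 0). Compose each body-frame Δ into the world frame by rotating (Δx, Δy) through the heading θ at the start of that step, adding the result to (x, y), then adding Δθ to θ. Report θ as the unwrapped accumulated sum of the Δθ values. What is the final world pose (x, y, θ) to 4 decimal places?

(0.1928, -0.3808, 2.6685)

step 1: ξ=(vx,vy,ωz)=(0.0469, -0.2531, -0.1674), dt=1.5 → body Δ=(0.0222, -0.3845, -0.2511) → world pose (0.0222, -0.3845, -0.2511)
step 2: ξ=(vx,vy,ωz)=(-0.2812, 0.2438, 0.5357), dt=0.8 → body Δ=(-0.2593, 0.1416, 0.4286) → world pose (-0.1939, -0.1829, 0.1775)
step 3: ξ=(vx,vy,ωz)=(0.1406, -0.1969, 0.7031), dt=1.2 → body Δ=(0.2433, -0.1421, 0.8438) → world pose (0.0707, -0.2798, 1.0212)
step 4: ξ=(vx,vy,ωz)=(-0.1219, -0.0844, 1.3728), dt=1.2 → body Δ=(-0.0224, -0.1569, 1.6473) → world pose (0.1928, -0.3808, 2.6685)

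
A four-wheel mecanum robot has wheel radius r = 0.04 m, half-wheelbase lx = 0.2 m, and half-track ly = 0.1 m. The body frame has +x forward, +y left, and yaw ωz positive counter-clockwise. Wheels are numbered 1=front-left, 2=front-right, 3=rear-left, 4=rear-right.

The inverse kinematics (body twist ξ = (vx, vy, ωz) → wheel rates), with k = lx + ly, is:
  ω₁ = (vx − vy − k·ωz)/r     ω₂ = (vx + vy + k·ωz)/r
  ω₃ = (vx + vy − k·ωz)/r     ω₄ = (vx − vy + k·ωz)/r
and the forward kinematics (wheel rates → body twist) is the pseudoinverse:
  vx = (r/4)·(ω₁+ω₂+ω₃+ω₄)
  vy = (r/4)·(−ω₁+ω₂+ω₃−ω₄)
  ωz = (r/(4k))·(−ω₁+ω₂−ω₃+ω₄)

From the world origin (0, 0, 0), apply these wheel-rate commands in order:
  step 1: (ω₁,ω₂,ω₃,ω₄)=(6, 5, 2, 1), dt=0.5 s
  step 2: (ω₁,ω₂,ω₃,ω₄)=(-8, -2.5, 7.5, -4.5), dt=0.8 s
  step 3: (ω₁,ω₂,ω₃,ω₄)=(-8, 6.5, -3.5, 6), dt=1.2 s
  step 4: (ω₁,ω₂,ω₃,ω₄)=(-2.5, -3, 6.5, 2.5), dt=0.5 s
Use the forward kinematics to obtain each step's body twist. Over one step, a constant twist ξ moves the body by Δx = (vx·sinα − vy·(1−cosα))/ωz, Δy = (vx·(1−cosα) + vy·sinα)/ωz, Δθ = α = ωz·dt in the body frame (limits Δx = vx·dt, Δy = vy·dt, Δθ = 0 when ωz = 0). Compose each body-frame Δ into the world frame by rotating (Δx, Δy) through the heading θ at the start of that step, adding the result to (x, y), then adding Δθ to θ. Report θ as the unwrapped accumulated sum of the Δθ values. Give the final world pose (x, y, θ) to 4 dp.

(0.0245, 0.2282, 0.6783)

step 1: ξ=(vx,vy,ωz)=(0.1400, 0.0000, -0.0667), dt=0.5 → body Δ=(0.0700, -0.0012, -0.0333) → world pose (0.0700, -0.0012, -0.0333)
step 2: ξ=(vx,vy,ωz)=(-0.0750, 0.1750, -0.2167), dt=0.8 → body Δ=(-0.0476, 0.1445, -0.1733) → world pose (0.0272, 0.1448, -0.2067)
step 3: ξ=(vx,vy,ωz)=(0.0100, 0.0500, 0.8000), dt=1.2 → body Δ=(-0.0164, 0.0565, 0.9600) → world pose (0.0228, 0.2035, 0.7533)
step 4: ξ=(vx,vy,ωz)=(0.0350, 0.0350, -0.1500), dt=0.5 → body Δ=(0.0181, 0.0168, -0.0750) → world pose (0.0245, 0.2282, 0.6783)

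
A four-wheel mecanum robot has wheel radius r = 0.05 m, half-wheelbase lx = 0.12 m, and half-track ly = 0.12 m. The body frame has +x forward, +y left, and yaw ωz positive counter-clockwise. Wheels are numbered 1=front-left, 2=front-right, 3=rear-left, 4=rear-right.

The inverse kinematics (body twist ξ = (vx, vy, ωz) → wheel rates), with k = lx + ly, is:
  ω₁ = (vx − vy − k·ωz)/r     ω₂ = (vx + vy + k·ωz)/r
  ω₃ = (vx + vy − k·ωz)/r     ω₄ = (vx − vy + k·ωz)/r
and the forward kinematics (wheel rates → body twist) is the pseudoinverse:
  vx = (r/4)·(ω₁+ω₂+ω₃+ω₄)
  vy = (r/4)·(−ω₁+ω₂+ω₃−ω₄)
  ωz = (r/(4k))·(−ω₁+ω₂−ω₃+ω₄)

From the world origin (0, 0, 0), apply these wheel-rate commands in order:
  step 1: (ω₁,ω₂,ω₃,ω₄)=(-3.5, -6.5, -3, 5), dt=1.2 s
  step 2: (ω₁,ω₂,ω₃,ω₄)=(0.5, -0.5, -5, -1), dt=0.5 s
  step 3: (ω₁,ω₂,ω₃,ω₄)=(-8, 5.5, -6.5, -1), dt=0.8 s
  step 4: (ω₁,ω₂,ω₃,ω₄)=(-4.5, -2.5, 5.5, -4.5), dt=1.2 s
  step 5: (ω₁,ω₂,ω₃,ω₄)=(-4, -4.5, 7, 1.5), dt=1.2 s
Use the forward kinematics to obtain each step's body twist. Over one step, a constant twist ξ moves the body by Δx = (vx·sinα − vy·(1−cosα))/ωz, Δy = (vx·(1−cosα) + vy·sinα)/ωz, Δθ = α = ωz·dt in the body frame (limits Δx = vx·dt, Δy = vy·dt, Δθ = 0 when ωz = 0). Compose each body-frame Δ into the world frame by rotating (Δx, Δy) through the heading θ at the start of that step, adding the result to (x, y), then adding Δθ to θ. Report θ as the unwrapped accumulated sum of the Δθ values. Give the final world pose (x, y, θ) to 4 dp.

step 1: ξ=(vx,vy,ωz)=(-0.1000, -0.1375, 0.2604), dt=1.2 → body Δ=(-0.0925, -0.1809, 0.3125) → world pose (-0.0925, -0.1809, 0.3125)
step 2: ξ=(vx,vy,ωz)=(-0.0750, -0.0625, 0.1562), dt=0.5 → body Δ=(-0.0362, -0.0327, 0.0781) → world pose (-0.1169, -0.2232, 0.3906)
step 3: ξ=(vx,vy,ωz)=(-0.1250, 0.1000, 0.9896), dt=0.8 → body Δ=(-0.1199, 0.0343, 0.7917) → world pose (-0.2409, -0.2371, 1.1823)
step 4: ξ=(vx,vy,ωz)=(-0.0750, 0.1500, -0.4167), dt=1.2 → body Δ=(-0.0422, 0.1946, -0.5000) → world pose (-0.4370, -0.2024, 0.6823)
step 5: ξ=(vx,vy,ωz)=(0.0000, 0.0625, -0.3125), dt=1.2 → body Δ=(0.0139, 0.0733, -0.3750) → world pose (-0.4724, -0.1368, 0.3073)

(-0.4724, -0.1368, 0.3073)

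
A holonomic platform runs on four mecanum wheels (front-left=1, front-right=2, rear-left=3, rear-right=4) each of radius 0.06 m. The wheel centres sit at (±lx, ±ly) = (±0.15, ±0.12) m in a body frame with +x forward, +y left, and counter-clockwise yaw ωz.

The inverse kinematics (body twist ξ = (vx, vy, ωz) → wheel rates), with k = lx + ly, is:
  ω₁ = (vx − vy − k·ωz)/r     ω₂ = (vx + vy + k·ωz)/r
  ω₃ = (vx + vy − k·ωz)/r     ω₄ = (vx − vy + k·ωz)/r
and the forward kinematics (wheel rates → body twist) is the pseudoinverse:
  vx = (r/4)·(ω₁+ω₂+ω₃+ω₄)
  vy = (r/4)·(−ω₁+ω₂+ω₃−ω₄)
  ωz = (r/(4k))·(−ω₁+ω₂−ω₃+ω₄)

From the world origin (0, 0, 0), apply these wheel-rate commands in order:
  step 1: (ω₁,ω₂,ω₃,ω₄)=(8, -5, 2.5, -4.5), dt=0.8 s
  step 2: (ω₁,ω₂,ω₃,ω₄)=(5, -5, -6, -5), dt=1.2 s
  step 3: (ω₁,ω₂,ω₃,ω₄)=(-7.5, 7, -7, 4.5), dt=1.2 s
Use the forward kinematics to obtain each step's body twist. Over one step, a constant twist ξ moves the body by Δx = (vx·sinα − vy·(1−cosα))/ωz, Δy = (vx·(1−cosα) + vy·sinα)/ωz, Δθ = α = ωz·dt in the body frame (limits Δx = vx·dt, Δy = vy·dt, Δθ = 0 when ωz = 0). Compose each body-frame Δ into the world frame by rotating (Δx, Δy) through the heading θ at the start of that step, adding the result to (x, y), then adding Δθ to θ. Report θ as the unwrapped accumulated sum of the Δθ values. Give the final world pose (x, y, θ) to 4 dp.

(-0.2841, 0.1067, 0.2444)

step 1: ξ=(vx,vy,ωz)=(0.0150, -0.0900, -1.1111), dt=0.8 → body Δ=(-0.0195, -0.0679, -0.8889) → world pose (-0.0195, -0.0679, -0.8889)
step 2: ξ=(vx,vy,ωz)=(-0.1650, -0.1650, -0.5000), dt=1.2 → body Δ=(-0.2440, -0.1287, -0.6000) → world pose (-0.2731, 0.0404, -1.4889)
step 3: ξ=(vx,vy,ωz)=(-0.0450, 0.0450, 1.4444), dt=1.2 → body Δ=(-0.0669, -0.0055, 1.7333) → world pose (-0.2841, 0.1067, 0.2444)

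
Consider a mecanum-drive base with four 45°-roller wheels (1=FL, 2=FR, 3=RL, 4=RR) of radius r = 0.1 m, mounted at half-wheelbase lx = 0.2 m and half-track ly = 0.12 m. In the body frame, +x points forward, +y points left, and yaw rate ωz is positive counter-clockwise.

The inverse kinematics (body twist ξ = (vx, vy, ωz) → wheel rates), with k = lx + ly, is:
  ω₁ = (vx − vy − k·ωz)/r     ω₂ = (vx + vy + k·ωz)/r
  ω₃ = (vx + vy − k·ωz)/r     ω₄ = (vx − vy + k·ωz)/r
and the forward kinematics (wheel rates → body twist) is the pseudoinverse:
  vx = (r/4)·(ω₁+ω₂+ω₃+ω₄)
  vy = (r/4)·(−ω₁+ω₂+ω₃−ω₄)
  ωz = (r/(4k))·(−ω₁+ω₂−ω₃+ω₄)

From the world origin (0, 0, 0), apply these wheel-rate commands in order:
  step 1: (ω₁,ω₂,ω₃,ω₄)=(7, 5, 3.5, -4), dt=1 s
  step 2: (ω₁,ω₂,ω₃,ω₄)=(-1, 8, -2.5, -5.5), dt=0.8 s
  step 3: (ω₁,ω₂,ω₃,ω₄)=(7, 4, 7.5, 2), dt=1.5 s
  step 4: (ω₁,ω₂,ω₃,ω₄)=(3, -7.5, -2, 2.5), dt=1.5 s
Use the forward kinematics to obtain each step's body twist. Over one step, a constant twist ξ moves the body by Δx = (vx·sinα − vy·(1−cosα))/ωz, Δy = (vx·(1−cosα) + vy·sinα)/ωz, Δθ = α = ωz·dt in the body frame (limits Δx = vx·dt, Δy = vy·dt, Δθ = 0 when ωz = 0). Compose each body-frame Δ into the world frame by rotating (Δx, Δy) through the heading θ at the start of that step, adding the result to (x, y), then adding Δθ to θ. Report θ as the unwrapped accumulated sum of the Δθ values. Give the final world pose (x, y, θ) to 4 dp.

(0.4417, -0.0419, -2.0664)

step 1: ξ=(vx,vy,ωz)=(0.2875, 0.1375, -0.7422), dt=1.0 → body Δ=(0.3105, 0.0233, -0.7422) → world pose (0.3105, 0.0233, -0.7422)
step 2: ξ=(vx,vy,ωz)=(-0.0250, 0.3000, 0.4688), dt=0.8 → body Δ=(-0.0640, 0.2307, 0.3750) → world pose (0.4193, 0.2366, -0.3672)
step 3: ξ=(vx,vy,ωz)=(0.5125, 0.0625, -0.6641), dt=1.5 → body Δ=(0.6907, -0.2732, -0.9961) → world pose (0.9659, -0.2664, -1.3633)
step 4: ξ=(vx,vy,ωz)=(-0.1000, -0.3750, -0.4688), dt=1.5 → body Δ=(-0.3277, -0.4667, -0.7031) → world pose (0.4417, -0.0419, -2.0664)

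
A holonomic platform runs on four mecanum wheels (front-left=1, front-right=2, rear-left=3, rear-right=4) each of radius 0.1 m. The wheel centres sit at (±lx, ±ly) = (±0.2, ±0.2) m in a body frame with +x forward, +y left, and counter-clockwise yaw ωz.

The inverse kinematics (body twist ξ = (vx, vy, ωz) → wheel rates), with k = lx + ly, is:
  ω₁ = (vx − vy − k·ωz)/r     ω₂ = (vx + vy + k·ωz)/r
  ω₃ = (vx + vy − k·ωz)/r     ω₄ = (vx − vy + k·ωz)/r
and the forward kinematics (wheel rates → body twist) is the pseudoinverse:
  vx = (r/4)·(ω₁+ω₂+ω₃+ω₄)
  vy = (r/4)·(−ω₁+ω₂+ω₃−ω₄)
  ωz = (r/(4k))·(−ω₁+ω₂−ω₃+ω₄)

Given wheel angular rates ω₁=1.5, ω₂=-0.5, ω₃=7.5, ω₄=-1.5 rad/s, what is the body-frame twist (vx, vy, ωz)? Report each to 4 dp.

k = lx + ly = 0.2 + 0.2 = 0.4000
ω₁+ω₂+ω₃+ω₄ = 7.0000  →  vx = (0.1/4)·7.0000 = 0.1750
−ω₁+ω₂+ω₃−ω₄ = 7.0000  →  vy = (0.1/4)·7.0000 = 0.1750
−ω₁+ω₂−ω₃+ω₄ = -11.0000  →  ωz = (0.1/1.6000)·-11.0000 = -0.6875

(0.1750, 0.1750, -0.6875)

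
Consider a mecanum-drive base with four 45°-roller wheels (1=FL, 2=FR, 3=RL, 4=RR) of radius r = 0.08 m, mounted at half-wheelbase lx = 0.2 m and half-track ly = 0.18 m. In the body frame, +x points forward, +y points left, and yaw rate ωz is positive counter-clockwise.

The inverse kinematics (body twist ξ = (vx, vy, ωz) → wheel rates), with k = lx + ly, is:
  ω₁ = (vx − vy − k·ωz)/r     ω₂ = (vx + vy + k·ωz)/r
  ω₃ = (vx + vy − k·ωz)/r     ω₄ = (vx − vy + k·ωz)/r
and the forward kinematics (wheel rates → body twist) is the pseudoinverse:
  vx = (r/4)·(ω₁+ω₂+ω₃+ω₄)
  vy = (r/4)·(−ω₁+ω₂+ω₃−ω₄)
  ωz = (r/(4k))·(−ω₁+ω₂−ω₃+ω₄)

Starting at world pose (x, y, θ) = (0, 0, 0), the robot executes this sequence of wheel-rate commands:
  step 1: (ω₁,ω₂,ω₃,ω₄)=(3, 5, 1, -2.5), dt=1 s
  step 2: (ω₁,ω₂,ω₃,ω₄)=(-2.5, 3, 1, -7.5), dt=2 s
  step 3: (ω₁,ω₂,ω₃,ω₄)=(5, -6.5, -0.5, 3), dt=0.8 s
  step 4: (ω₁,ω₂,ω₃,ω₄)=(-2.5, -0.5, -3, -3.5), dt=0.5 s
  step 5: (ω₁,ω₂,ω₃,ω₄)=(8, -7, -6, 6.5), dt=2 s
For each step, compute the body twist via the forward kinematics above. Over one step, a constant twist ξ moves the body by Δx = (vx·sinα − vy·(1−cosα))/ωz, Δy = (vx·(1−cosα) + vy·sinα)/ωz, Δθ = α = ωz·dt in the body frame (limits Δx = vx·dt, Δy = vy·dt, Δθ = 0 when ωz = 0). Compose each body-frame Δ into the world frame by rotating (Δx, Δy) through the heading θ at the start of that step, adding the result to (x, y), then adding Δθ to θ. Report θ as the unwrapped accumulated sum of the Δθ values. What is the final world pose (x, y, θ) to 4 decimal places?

step 1: ξ=(vx,vy,ωz)=(0.1300, 0.1100, -0.0789), dt=1.0 → body Δ=(0.1342, 0.1048, -0.0789) → world pose (0.1342, 0.1048, -0.0789)
step 2: ξ=(vx,vy,ωz)=(-0.1200, 0.2800, -0.1579), dt=2.0 → body Δ=(-0.1483, 0.5883, -0.3158) → world pose (0.0327, 0.7029, -0.3947)
step 3: ξ=(vx,vy,ωz)=(0.0200, -0.3000, -0.4211), dt=0.8 → body Δ=(-0.0243, -0.2382, -0.3368) → world pose (-0.0813, 0.4925, -0.7316)
step 4: ξ=(vx,vy,ωz)=(-0.1900, 0.0500, 0.0789), dt=0.5 → body Δ=(-0.0955, 0.0231, 0.0395) → world pose (-0.1369, 0.5734, -0.6921)
step 5: ξ=(vx,vy,ωz)=(0.0300, -0.5500, -0.1316), dt=2.0 → body Δ=(-0.0846, -1.0952, -0.2632) → world pose (-0.9010, -0.2158, -0.9553)

(-0.9010, -0.2158, -0.9553)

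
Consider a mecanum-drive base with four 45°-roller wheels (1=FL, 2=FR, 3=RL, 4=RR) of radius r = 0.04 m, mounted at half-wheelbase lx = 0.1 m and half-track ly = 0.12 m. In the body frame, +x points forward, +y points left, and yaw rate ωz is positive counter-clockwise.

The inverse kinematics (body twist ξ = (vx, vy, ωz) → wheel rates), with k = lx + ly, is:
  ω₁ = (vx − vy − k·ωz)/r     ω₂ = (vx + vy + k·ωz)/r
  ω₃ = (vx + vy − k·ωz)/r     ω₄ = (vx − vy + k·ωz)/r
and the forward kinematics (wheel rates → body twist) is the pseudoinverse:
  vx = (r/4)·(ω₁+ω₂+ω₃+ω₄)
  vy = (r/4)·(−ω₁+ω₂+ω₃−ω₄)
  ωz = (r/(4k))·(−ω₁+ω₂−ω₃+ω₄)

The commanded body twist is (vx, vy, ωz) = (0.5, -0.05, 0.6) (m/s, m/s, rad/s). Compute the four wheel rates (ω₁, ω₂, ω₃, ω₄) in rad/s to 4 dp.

k = lx + ly = 0.1 + 0.12 = 0.2200;  k·ωz = 0.2200·0.6 = 0.1320
ω₁ (FL) = (vx − vy − k·ωz)/r = 0.4180/0.04 = 10.4500
ω₂ (FR) = (vx + vy + k·ωz)/r = 0.5820/0.04 = 14.5500
ω₃ (RL) = (vx + vy − k·ωz)/r = 0.3180/0.04 = 7.9500
ω₄ (RR) = (vx − vy + k·ωz)/r = 0.6820/0.04 = 17.0500

(10.4500, 14.5500, 7.9500, 17.0500)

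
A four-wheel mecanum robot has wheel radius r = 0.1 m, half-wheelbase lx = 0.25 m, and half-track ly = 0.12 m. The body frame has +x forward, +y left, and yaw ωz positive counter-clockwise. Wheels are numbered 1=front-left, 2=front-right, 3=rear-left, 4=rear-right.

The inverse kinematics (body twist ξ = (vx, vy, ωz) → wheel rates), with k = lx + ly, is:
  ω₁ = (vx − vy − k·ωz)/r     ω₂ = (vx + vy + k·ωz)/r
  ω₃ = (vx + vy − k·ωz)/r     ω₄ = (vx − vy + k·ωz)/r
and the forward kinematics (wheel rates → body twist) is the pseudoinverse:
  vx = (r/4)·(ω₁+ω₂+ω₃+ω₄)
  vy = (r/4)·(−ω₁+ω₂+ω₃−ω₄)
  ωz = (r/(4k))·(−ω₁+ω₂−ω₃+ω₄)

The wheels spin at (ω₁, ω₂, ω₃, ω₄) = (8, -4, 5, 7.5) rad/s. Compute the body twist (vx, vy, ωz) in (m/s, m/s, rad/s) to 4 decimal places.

(0.4125, -0.3625, -0.6419)

k = lx + ly = 0.25 + 0.12 = 0.3700
ω₁+ω₂+ω₃+ω₄ = 16.5000  →  vx = (0.1/4)·16.5000 = 0.4125
−ω₁+ω₂+ω₃−ω₄ = -14.5000  →  vy = (0.1/4)·-14.5000 = -0.3625
−ω₁+ω₂−ω₃+ω₄ = -9.5000  →  ωz = (0.1/1.4800)·-9.5000 = -0.6419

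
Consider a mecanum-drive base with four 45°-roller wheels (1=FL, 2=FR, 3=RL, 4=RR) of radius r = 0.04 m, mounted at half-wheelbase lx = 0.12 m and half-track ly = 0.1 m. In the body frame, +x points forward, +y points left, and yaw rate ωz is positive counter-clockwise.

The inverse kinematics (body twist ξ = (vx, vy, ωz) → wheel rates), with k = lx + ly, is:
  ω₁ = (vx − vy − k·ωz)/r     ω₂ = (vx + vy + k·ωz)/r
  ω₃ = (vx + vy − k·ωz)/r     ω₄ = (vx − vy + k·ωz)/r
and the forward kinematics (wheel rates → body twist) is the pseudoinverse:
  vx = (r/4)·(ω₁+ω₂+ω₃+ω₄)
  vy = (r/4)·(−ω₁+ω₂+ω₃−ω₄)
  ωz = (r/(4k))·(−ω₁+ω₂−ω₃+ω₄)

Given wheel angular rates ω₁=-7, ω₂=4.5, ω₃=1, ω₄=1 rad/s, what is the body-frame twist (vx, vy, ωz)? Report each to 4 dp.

k = lx + ly = 0.12 + 0.1 = 0.2200
ω₁+ω₂+ω₃+ω₄ = -0.5000  →  vx = (0.04/4)·-0.5000 = -0.0050
−ω₁+ω₂+ω₃−ω₄ = 11.5000  →  vy = (0.04/4)·11.5000 = 0.1150
−ω₁+ω₂−ω₃+ω₄ = 11.5000  →  ωz = (0.04/0.8800)·11.5000 = 0.5227

(-0.0050, 0.1150, 0.5227)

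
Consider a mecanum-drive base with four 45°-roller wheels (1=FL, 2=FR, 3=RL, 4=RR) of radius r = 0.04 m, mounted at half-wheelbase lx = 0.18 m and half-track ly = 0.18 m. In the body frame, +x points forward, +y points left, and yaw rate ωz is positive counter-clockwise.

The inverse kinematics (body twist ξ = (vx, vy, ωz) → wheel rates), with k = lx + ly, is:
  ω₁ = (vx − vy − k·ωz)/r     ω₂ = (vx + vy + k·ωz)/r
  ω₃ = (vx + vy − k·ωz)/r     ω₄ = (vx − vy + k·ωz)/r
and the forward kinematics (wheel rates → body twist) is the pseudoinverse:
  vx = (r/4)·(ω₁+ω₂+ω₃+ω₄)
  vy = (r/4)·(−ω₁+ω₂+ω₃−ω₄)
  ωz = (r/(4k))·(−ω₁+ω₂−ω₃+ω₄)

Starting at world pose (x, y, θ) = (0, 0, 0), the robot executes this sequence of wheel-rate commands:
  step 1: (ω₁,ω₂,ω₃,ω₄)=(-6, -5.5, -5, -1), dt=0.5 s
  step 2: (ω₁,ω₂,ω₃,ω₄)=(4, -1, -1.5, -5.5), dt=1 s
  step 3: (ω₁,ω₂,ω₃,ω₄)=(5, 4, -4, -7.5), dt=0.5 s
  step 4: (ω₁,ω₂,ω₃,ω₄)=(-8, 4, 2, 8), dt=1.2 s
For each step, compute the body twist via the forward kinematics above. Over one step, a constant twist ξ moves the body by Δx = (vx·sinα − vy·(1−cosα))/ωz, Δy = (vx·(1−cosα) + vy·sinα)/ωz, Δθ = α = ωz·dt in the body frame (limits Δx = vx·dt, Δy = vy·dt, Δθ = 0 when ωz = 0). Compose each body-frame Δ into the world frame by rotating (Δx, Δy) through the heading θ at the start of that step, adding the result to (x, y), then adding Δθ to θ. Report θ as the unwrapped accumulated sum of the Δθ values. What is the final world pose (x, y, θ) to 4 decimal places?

step 1: ξ=(vx,vy,ωz)=(-0.1750, -0.0350, 0.1250), dt=0.5 → body Δ=(-0.0869, -0.0202, 0.0625) → world pose (-0.0869, -0.0202, 0.0625)
step 2: ξ=(vx,vy,ωz)=(-0.0400, -0.0100, -0.2500), dt=1.0 → body Δ=(-0.0408, -0.0049, -0.2500) → world pose (-0.1273, -0.0277, -0.1875)
step 3: ξ=(vx,vy,ωz)=(-0.0250, 0.0250, -0.1250), dt=0.5 → body Δ=(-0.0121, 0.0129, -0.0625) → world pose (-0.1368, -0.0128, -0.2500)
step 4: ξ=(vx,vy,ωz)=(0.0600, 0.0600, 0.5000), dt=1.2 → body Δ=(0.0468, 0.0887, 0.6000) → world pose (-0.0695, 0.0616, 0.3500)

(-0.0695, 0.0616, 0.3500)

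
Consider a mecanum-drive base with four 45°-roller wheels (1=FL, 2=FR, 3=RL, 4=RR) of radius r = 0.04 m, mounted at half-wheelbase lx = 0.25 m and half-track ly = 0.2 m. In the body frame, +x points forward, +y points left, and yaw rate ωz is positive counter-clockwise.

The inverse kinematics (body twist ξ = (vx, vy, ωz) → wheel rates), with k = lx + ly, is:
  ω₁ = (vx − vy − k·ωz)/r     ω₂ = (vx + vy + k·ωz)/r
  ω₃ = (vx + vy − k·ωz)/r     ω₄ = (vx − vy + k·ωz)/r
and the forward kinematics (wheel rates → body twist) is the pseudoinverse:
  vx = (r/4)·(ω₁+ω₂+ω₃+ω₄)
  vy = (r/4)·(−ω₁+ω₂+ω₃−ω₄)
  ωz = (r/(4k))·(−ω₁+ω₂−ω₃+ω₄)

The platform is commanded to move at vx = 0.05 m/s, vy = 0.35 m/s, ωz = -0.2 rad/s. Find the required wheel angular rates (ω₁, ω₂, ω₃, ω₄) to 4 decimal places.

(-5.2500, 7.7500, 12.2500, -9.7500)

k = lx + ly = 0.25 + 0.2 = 0.4500;  k·ωz = 0.4500·-0.2 = -0.0900
ω₁ (FL) = (vx − vy − k·ωz)/r = -0.2100/0.04 = -5.2500
ω₂ (FR) = (vx + vy + k·ωz)/r = 0.3100/0.04 = 7.7500
ω₃ (RL) = (vx + vy − k·ωz)/r = 0.4900/0.04 = 12.2500
ω₄ (RR) = (vx − vy + k·ωz)/r = -0.3900/0.04 = -9.7500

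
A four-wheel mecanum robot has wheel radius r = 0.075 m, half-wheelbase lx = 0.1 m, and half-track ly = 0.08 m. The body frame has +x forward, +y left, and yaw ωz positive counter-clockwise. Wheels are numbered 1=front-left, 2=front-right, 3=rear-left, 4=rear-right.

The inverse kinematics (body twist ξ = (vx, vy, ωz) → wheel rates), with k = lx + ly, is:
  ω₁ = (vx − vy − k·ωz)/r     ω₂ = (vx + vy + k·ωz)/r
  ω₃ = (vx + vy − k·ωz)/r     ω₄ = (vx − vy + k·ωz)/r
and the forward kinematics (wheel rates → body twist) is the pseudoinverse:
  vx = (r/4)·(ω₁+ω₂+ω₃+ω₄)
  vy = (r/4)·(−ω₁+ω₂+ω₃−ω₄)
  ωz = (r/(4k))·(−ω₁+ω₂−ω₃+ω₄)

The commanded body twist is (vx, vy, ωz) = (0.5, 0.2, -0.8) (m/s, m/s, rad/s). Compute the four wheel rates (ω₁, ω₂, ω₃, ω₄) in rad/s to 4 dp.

k = lx + ly = 0.1 + 0.08 = 0.1800;  k·ωz = 0.1800·-0.8 = -0.1440
ω₁ (FL) = (vx − vy − k·ωz)/r = 0.4440/0.075 = 5.9200
ω₂ (FR) = (vx + vy + k·ωz)/r = 0.5560/0.075 = 7.4133
ω₃ (RL) = (vx + vy − k·ωz)/r = 0.8440/0.075 = 11.2533
ω₄ (RR) = (vx − vy + k·ωz)/r = 0.1560/0.075 = 2.0800

(5.9200, 7.4133, 11.2533, 2.0800)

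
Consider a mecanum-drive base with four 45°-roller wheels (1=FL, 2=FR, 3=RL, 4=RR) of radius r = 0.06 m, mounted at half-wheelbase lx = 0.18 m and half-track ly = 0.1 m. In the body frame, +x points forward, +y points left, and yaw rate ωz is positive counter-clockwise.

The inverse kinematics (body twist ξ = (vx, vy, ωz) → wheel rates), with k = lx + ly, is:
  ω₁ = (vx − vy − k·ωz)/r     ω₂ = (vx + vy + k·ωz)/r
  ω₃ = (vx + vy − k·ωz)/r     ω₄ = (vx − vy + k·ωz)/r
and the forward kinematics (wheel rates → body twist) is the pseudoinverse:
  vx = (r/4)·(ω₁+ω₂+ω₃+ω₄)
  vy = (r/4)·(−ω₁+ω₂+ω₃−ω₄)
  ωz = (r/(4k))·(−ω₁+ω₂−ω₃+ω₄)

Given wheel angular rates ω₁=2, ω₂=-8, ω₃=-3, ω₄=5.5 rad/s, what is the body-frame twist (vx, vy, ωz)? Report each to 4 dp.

(-0.0525, -0.2775, -0.0804)

k = lx + ly = 0.18 + 0.1 = 0.2800
ω₁+ω₂+ω₃+ω₄ = -3.5000  →  vx = (0.06/4)·-3.5000 = -0.0525
−ω₁+ω₂+ω₃−ω₄ = -18.5000  →  vy = (0.06/4)·-18.5000 = -0.2775
−ω₁+ω₂−ω₃+ω₄ = -1.5000  →  ωz = (0.06/1.1200)·-1.5000 = -0.0804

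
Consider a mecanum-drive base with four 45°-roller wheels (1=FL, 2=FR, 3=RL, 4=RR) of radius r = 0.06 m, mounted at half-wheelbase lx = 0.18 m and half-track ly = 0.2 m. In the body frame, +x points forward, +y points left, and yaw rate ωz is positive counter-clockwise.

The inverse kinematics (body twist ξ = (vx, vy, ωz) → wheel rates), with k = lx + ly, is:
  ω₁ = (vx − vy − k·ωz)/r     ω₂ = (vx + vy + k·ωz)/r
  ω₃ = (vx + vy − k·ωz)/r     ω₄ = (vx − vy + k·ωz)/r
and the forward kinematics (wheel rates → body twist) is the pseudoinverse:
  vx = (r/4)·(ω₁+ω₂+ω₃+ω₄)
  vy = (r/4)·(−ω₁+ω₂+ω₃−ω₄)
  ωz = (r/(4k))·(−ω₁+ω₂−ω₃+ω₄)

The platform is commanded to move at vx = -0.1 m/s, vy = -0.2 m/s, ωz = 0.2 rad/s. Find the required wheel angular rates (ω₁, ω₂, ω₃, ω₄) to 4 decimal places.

(0.4000, -3.7333, -6.2667, 2.9333)

k = lx + ly = 0.18 + 0.2 = 0.3800;  k·ωz = 0.3800·0.2 = 0.0760
ω₁ (FL) = (vx − vy − k·ωz)/r = 0.0240/0.06 = 0.4000
ω₂ (FR) = (vx + vy + k·ωz)/r = -0.2240/0.06 = -3.7333
ω₃ (RL) = (vx + vy − k·ωz)/r = -0.3760/0.06 = -6.2667
ω₄ (RR) = (vx − vy + k·ωz)/r = 0.1760/0.06 = 2.9333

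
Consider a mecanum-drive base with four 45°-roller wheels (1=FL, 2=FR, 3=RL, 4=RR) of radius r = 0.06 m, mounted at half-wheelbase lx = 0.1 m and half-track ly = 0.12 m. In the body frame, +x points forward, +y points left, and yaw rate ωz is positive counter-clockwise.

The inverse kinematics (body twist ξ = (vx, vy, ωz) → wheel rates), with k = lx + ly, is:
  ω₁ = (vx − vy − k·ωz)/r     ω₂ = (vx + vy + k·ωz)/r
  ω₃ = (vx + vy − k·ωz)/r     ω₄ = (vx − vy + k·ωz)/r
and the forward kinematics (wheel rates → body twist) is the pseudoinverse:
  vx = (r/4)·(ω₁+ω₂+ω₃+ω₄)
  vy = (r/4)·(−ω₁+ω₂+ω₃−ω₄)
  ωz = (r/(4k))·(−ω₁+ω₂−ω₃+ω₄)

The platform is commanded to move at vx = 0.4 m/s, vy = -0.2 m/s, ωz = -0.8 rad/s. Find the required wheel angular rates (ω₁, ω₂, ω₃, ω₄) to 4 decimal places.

k = lx + ly = 0.1 + 0.12 = 0.2200;  k·ωz = 0.2200·-0.8 = -0.1760
ω₁ (FL) = (vx − vy − k·ωz)/r = 0.7760/0.06 = 12.9333
ω₂ (FR) = (vx + vy + k·ωz)/r = 0.0240/0.06 = 0.4000
ω₃ (RL) = (vx + vy − k·ωz)/r = 0.3760/0.06 = 6.2667
ω₄ (RR) = (vx − vy + k·ωz)/r = 0.4240/0.06 = 7.0667

(12.9333, 0.4000, 6.2667, 7.0667)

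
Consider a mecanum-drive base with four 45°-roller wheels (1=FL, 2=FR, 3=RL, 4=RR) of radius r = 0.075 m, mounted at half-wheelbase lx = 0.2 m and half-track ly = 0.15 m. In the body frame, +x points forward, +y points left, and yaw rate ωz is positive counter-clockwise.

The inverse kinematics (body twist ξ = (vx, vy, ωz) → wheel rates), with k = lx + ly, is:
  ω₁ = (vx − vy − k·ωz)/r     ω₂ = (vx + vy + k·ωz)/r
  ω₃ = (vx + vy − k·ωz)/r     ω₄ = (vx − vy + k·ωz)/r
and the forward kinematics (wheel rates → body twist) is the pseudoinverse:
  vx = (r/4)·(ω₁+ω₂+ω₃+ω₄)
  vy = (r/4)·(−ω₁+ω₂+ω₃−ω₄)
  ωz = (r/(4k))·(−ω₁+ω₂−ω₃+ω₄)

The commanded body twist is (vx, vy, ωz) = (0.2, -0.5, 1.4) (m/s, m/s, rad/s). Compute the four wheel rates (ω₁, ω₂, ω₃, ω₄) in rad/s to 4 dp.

(2.8000, 2.5333, -10.5333, 15.8667)

k = lx + ly = 0.2 + 0.15 = 0.3500;  k·ωz = 0.3500·1.4 = 0.4900
ω₁ (FL) = (vx − vy − k·ωz)/r = 0.2100/0.075 = 2.8000
ω₂ (FR) = (vx + vy + k·ωz)/r = 0.1900/0.075 = 2.5333
ω₃ (RL) = (vx + vy − k·ωz)/r = -0.7900/0.075 = -10.5333
ω₄ (RR) = (vx − vy + k·ωz)/r = 1.1900/0.075 = 15.8667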